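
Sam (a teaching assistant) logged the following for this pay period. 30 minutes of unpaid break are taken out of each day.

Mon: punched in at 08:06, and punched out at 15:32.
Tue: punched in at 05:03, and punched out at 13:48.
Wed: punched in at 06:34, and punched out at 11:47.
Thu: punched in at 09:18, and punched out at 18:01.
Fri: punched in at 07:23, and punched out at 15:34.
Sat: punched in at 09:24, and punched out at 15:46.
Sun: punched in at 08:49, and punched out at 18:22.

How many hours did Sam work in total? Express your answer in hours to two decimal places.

50.72 hours

Mon: 08:06–15:32 = 7 h 26 min; less 30 min break → 6 h 56 min
Tue: 05:03–13:48 = 8 h 45 min; less 30 min break → 8 h 15 min
Wed: 06:34–11:47 = 5 h 13 min; less 30 min break → 4 h 43 min
Thu: 09:18–18:01 = 8 h 43 min; less 30 min break → 8 h 13 min
Fri: 07:23–15:34 = 8 h 11 min; less 30 min break → 7 h 41 min
Sat: 09:24–15:46 = 6 h 22 min; less 30 min break → 5 h 52 min
Sun: 08:49–18:22 = 9 h 33 min; less 30 min break → 9 h 3 min
Total: 6 h 56 min + 8 h 15 min + 4 h 43 min + 8 h 13 min + 7 h 41 min + 5 h 52 min + 9 h 3 min = 50 h 43 min.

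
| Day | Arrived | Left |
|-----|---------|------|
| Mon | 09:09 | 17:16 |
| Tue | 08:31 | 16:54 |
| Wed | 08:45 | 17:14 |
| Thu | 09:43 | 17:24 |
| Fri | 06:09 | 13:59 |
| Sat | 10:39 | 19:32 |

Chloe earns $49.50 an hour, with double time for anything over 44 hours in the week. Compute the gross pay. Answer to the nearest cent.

Mon: 09:09–17:16 = 8 h 7 min
Tue: 08:31–16:54 = 8 h 23 min
Wed: 08:45–17:14 = 8 h 29 min
Thu: 09:43–17:24 = 7 h 41 min
Fri: 06:09–13:59 = 7 h 50 min
Sat: 10:39–19:32 = 8 h 53 min
Total worked: 49 h 23 min = 2963 min.
Regular 44 h 0 min = 2640 min at $49.50/h; overtime 5 h 23 min = 323 min at $99.00/h.
Pay = (2640 × $49.50 + 323 × $99.00) ÷ 60 = $2710.95.

$2710.95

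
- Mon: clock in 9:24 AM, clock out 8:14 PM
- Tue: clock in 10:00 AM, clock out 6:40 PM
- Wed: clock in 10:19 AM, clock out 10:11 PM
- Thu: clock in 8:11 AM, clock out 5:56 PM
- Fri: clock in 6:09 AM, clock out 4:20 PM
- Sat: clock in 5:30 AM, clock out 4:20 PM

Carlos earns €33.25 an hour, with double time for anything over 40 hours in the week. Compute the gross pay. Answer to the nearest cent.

Mon: 9:24 AM–8:14 PM = 10 h 50 min
Tue: 10:00 AM–6:40 PM = 8 h 40 min
Wed: 10:19 AM–10:11 PM = 11 h 52 min
Thu: 8:11 AM–5:56 PM = 9 h 45 min
Fri: 6:09 AM–4:20 PM = 10 h 11 min
Sat: 5:30 AM–4:20 PM = 10 h 50 min
Total worked: 62 h 8 min = 3728 min.
Regular 40 h 0 min = 2400 min at €33.25/h; overtime 22 h 8 min = 1328 min at €66.50/h.
Pay = (2400 × €33.25 + 1328 × €66.50) ÷ 60 = €2801.87.

€2801.87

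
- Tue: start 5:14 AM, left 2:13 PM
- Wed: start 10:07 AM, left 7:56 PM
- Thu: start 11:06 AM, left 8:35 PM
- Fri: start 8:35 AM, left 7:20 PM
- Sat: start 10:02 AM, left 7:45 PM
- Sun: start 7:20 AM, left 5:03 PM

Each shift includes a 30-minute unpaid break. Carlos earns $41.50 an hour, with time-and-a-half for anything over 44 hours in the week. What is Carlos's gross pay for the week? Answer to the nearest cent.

Tue: 5:14 AM–2:13 PM = 8 h 59 min; less 30 min break → 8 h 29 min
Wed: 10:07 AM–7:56 PM = 9 h 49 min; less 30 min break → 9 h 19 min
Thu: 11:06 AM–8:35 PM = 9 h 29 min; less 30 min break → 8 h 59 min
Fri: 8:35 AM–7:20 PM = 10 h 45 min; less 30 min break → 10 h 15 min
Sat: 10:02 AM–7:45 PM = 9 h 43 min; less 30 min break → 9 h 13 min
Sun: 7:20 AM–5:03 PM = 9 h 43 min; less 30 min break → 9 h 13 min
Total worked: 55 h 28 min = 3328 min.
Regular 44 h 0 min = 2640 min at $41.50/h; overtime 11 h 28 min = 688 min at $62.25/h.
Pay = (2640 × $41.50 + 688 × $62.25) ÷ 60 = $2539.80.

$2539.80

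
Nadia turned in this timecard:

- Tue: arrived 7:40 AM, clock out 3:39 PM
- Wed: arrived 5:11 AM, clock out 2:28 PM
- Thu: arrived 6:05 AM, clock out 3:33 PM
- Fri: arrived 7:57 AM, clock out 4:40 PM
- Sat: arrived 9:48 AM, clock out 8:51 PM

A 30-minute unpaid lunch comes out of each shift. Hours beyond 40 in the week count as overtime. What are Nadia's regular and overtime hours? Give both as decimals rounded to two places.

Tue: 7:40 AM–3:39 PM = 7 h 59 min; less 30 min break → 7 h 29 min
Wed: 5:11 AM–2:28 PM = 9 h 17 min; less 30 min break → 8 h 47 min
Thu: 6:05 AM–3:33 PM = 9 h 28 min; less 30 min break → 8 h 58 min
Fri: 7:57 AM–4:40 PM = 8 h 43 min; less 30 min break → 8 h 13 min
Sat: 9:48 AM–8:51 PM = 11 h 3 min; less 30 min break → 10 h 33 min
Total worked: 44 h 0 min = 44.00 h.
Threshold 40 h → overtime 4 h 0 min, regular 40 h 0 min.

Regular 40.00 hours, overtime 4.00 hours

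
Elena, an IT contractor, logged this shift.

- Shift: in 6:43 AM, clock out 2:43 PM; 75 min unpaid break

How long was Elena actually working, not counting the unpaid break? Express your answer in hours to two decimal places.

6.75 hours

Shift: 6:43 AM–2:43 PM = 8 h 0 min; less 75 min break → 6 h 45 min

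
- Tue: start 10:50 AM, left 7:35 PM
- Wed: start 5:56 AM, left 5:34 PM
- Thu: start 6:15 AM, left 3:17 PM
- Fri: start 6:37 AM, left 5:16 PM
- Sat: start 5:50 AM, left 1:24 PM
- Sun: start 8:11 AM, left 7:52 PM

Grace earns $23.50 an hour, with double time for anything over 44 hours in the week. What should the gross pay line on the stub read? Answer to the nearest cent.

$1753.88

Tue: 10:50 AM–7:35 PM = 8 h 45 min
Wed: 5:56 AM–5:34 PM = 11 h 38 min
Thu: 6:15 AM–3:17 PM = 9 h 2 min
Fri: 6:37 AM–5:16 PM = 10 h 39 min
Sat: 5:50 AM–1:24 PM = 7 h 34 min
Sun: 8:11 AM–7:52 PM = 11 h 41 min
Total worked: 59 h 19 min = 3559 min.
Regular 44 h 0 min = 2640 min at $23.50/h; overtime 15 h 19 min = 919 min at $47.00/h.
Pay = (2640 × $23.50 + 919 × $47.00) ÷ 60 = $1753.88.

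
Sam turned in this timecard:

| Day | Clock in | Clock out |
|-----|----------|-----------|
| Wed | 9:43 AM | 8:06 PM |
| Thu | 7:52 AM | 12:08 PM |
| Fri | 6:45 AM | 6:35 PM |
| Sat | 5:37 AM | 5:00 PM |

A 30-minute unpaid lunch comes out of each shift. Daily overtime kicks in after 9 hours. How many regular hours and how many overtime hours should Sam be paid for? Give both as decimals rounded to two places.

Regular 30.77 hours, overtime 5.10 hours

Wed: 9:43 AM–8:06 PM = 10 h 23 min; less 30 min break → 9 h 53 min
Thu: 7:52 AM–12:08 PM = 4 h 16 min; less 30 min break → 3 h 46 min
Fri: 6:45 AM–6:35 PM = 11 h 50 min; less 30 min break → 11 h 20 min
Sat: 5:37 AM–5:00 PM = 11 h 23 min; less 30 min break → 10 h 53 min
Wed reg 9 h 0 min / OT 0 h 53 min; Thu reg 3 h 46 min / OT 0 h 0 min; Fri reg 9 h 0 min / OT 2 h 20 min; Sat reg 9 h 0 min / OT 1 h 53 min.
Totals: regular 30 h 46 min, overtime 5 h 6 min.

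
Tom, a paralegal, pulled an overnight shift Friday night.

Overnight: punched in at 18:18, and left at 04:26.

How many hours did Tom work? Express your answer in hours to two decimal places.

10.13 hours

Overnight: 18:18 → midnight = 5 h 42 min; midnight → 04:26 = 4 h 26 min; span 10 h 8 min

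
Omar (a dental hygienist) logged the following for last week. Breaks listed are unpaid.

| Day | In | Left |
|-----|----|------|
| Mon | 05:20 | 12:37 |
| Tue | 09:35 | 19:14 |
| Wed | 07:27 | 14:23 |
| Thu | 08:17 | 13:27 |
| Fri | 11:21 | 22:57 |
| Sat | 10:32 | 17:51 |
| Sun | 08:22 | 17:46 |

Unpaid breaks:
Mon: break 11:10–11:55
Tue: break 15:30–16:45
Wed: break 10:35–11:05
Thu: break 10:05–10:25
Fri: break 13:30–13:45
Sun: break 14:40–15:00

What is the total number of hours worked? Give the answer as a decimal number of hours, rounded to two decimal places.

Mon: 05:20–12:37 = 7 h 17 min; less 45 min break → 6 h 32 min
Tue: 09:35–19:14 = 9 h 39 min; less 75 min break → 8 h 24 min
Wed: 07:27–14:23 = 6 h 56 min; less 30 min break → 6 h 26 min
Thu: 08:17–13:27 = 5 h 10 min; less 20 min break → 4 h 50 min
Fri: 11:21–22:57 = 11 h 36 min; less 15 min break → 11 h 21 min
Sat: 10:32–17:51 = 7 h 19 min
Sun: 08:22–17:46 = 9 h 24 min; less 20 min break → 9 h 4 min
Total: 6 h 32 min + 8 h 24 min + 6 h 26 min + 4 h 50 min + 11 h 21 min + 7 h 19 min + 9 h 4 min = 53 h 56 min.

53.93 hours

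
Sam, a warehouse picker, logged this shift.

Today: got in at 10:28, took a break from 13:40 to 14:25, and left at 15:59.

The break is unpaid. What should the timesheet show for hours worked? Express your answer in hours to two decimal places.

4.77 hours

Today: 10:28–15:59 = 5 h 31 min; less 45 min break → 4 h 46 min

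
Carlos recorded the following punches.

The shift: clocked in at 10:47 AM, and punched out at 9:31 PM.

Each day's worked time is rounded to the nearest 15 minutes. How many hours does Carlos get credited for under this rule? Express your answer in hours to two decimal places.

10.75 hours

The shift: 10:47 AM–9:31 PM = 10 h 44 min → rounds to 10 h 45 min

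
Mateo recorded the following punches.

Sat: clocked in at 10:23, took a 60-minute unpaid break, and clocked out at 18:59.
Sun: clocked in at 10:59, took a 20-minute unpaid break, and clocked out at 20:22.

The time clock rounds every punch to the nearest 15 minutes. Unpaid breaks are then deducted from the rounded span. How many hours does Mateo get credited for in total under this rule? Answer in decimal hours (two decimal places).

Sat: in 10:23→10:30, out 18:59→19:00; 8 h 30 min − 60 min = 7 h 30 min
Sun: in 10:59→11:00, out 20:22→20:15; 9 h 15 min − 20 min = 8 h 55 min
Total credited: 16 h 25 min.

16.42 hours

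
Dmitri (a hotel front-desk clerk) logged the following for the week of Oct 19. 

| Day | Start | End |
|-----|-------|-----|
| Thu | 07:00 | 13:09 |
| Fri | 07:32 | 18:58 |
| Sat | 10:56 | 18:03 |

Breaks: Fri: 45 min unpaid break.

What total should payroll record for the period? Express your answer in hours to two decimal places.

Thu: 07:00–13:09 = 6 h 9 min
Fri: 07:32–18:58 = 11 h 26 min; less 45 min break → 10 h 41 min
Sat: 10:56–18:03 = 7 h 7 min
Total: 6 h 9 min + 10 h 41 min + 7 h 7 min = 23 h 57 min.

23.95 hours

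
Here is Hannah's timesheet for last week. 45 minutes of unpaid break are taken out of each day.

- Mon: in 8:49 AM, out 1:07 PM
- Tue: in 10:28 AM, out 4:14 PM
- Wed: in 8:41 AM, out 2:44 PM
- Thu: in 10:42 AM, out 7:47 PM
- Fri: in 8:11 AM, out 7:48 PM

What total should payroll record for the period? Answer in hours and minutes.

33 h 4 min

Mon: 8:49 AM–1:07 PM = 4 h 18 min; less 45 min break → 3 h 33 min
Tue: 10:28 AM–4:14 PM = 5 h 46 min; less 45 min break → 5 h 1 min
Wed: 8:41 AM–2:44 PM = 6 h 3 min; less 45 min break → 5 h 18 min
Thu: 10:42 AM–7:47 PM = 9 h 5 min; less 45 min break → 8 h 20 min
Fri: 8:11 AM–7:48 PM = 11 h 37 min; less 45 min break → 10 h 52 min
Total: 3 h 33 min + 5 h 1 min + 5 h 18 min + 8 h 20 min + 10 h 52 min = 33 h 4 min.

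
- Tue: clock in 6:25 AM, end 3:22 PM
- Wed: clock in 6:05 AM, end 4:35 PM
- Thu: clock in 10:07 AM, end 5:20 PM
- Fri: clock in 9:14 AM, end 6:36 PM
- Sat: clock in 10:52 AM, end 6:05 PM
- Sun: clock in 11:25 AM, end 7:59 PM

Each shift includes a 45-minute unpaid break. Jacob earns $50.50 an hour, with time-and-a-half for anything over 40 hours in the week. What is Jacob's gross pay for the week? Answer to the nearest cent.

$2574.24

Tue: 6:25 AM–3:22 PM = 8 h 57 min; less 45 min break → 8 h 12 min
Wed: 6:05 AM–4:35 PM = 10 h 30 min; less 45 min break → 9 h 45 min
Thu: 10:07 AM–5:20 PM = 7 h 13 min; less 45 min break → 6 h 28 min
Fri: 9:14 AM–6:36 PM = 9 h 22 min; less 45 min break → 8 h 37 min
Sat: 10:52 AM–6:05 PM = 7 h 13 min; less 45 min break → 6 h 28 min
Sun: 11:25 AM–7:59 PM = 8 h 34 min; less 45 min break → 7 h 49 min
Total worked: 47 h 19 min = 2839 min.
Regular 40 h 0 min = 2400 min at $50.50/h; overtime 7 h 19 min = 439 min at $75.75/h.
Pay = (2400 × $50.50 + 439 × $75.75) ÷ 60 = $2574.24.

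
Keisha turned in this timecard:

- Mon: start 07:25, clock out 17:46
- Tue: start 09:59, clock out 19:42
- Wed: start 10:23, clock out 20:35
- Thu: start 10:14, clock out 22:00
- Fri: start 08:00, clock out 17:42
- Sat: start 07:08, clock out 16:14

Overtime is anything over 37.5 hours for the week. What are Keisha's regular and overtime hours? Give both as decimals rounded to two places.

Regular 37.50 hours, overtime 23.33 hours

Mon: 07:25–17:46 = 10 h 21 min
Tue: 09:59–19:42 = 9 h 43 min
Wed: 10:23–20:35 = 10 h 12 min
Thu: 10:14–22:00 = 11 h 46 min
Fri: 08:00–17:42 = 9 h 42 min
Sat: 07:08–16:14 = 9 h 6 min
Total worked: 60 h 50 min = 60.83 h.
Threshold 37.5 h → overtime 23 h 20 min, regular 37 h 30 min.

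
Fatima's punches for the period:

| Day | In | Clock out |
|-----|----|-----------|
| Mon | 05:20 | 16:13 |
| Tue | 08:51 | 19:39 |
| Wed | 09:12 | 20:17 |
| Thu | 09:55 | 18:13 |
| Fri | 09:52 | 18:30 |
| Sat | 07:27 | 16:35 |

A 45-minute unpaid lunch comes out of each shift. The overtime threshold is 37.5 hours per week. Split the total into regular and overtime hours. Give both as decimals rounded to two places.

Mon: 05:20–16:13 = 10 h 53 min; less 45 min break → 10 h 8 min
Tue: 08:51–19:39 = 10 h 48 min; less 45 min break → 10 h 3 min
Wed: 09:12–20:17 = 11 h 5 min; less 45 min break → 10 h 20 min
Thu: 09:55–18:13 = 8 h 18 min; less 45 min break → 7 h 33 min
Fri: 09:52–18:30 = 8 h 38 min; less 45 min break → 7 h 53 min
Sat: 07:27–16:35 = 9 h 8 min; less 45 min break → 8 h 23 min
Total worked: 54 h 20 min = 54.33 h.
Threshold 37.5 h → overtime 16 h 50 min, regular 37 h 30 min.

Regular 37.50 hours, overtime 16.83 hours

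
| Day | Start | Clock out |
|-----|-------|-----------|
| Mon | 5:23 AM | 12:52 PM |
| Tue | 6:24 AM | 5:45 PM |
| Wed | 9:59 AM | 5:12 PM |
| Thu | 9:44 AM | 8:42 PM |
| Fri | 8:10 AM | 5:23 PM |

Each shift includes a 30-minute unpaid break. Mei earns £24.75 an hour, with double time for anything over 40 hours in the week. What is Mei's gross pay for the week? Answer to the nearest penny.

£1174.80

Mon: 5:23 AM–12:52 PM = 7 h 29 min; less 30 min break → 6 h 59 min
Tue: 6:24 AM–5:45 PM = 11 h 21 min; less 30 min break → 10 h 51 min
Wed: 9:59 AM–5:12 PM = 7 h 13 min; less 30 min break → 6 h 43 min
Thu: 9:44 AM–8:42 PM = 10 h 58 min; less 30 min break → 10 h 28 min
Fri: 8:10 AM–5:23 PM = 9 h 13 min; less 30 min break → 8 h 43 min
Total worked: 43 h 44 min = 2624 min.
Regular 40 h 0 min = 2400 min at £24.75/h; overtime 3 h 44 min = 224 min at £49.50/h.
Pay = (2400 × £24.75 + 224 × £49.50) ÷ 60 = £1174.80.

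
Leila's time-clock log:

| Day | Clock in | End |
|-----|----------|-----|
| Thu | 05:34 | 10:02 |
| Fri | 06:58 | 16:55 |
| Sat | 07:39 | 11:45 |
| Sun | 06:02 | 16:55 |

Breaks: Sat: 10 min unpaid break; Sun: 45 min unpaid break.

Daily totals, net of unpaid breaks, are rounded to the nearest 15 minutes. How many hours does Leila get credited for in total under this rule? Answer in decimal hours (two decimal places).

28.75 hours

Thu: 05:34–10:02 = 4 h 28 min → rounds to 4 h 30 min
Fri: 06:58–16:55 = 9 h 57 min → rounds to 10 h 0 min
Sat: 07:39–11:45 = 4 h 6 min − 10 min = 3 h 56 min → rounds to 4 h 0 min
Sun: 06:02–16:55 = 10 h 53 min − 45 min = 10 h 8 min → rounds to 10 h 15 min
Total credited: 28 h 45 min.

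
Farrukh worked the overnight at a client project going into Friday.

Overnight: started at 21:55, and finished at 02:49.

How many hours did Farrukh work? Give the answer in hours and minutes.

Overnight: 21:55 → midnight = 2 h 5 min; midnight → 02:49 = 2 h 49 min; span 4 h 54 min

4 h 54 min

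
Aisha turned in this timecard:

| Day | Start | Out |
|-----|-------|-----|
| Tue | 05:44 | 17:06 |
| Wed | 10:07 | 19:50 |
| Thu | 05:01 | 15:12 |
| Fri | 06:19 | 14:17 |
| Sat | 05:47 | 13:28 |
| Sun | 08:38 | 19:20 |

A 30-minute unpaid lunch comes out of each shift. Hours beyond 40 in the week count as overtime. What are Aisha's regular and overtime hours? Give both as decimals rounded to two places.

Regular 40.00 hours, overtime 14.62 hours

Tue: 05:44–17:06 = 11 h 22 min; less 30 min break → 10 h 52 min
Wed: 10:07–19:50 = 9 h 43 min; less 30 min break → 9 h 13 min
Thu: 05:01–15:12 = 10 h 11 min; less 30 min break → 9 h 41 min
Fri: 06:19–14:17 = 7 h 58 min; less 30 min break → 7 h 28 min
Sat: 05:47–13:28 = 7 h 41 min; less 30 min break → 7 h 11 min
Sun: 08:38–19:20 = 10 h 42 min; less 30 min break → 10 h 12 min
Total worked: 54 h 37 min = 54.62 h.
Threshold 40 h → overtime 14 h 37 min, regular 40 h 0 min.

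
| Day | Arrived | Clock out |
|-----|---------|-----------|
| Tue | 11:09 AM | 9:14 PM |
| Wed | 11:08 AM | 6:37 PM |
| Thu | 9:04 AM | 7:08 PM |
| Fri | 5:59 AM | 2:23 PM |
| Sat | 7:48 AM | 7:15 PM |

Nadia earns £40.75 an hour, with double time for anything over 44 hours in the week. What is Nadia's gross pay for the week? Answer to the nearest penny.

Tue: 11:09 AM–9:14 PM = 10 h 5 min
Wed: 11:08 AM–6:37 PM = 7 h 29 min
Thu: 9:04 AM–7:08 PM = 10 h 4 min
Fri: 5:59 AM–2:23 PM = 8 h 24 min
Sat: 7:48 AM–7:15 PM = 11 h 27 min
Total worked: 47 h 29 min = 2849 min.
Regular 44 h 0 min = 2640 min at £40.75/h; overtime 3 h 29 min = 209 min at £81.50/h.
Pay = (2640 × £40.75 + 209 × £81.50) ÷ 60 = £2076.89.

£2076.89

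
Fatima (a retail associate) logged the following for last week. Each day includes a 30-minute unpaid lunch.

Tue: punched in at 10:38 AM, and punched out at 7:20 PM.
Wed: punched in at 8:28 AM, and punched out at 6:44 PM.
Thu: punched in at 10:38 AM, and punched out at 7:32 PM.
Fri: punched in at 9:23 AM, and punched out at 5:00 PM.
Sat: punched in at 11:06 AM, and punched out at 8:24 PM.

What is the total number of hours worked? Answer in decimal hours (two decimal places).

Tue: 10:38 AM–7:20 PM = 8 h 42 min; less 30 min break → 8 h 12 min
Wed: 8:28 AM–6:44 PM = 10 h 16 min; less 30 min break → 9 h 46 min
Thu: 10:38 AM–7:32 PM = 8 h 54 min; less 30 min break → 8 h 24 min
Fri: 9:23 AM–5:00 PM = 7 h 37 min; less 30 min break → 7 h 7 min
Sat: 11:06 AM–8:24 PM = 9 h 18 min; less 30 min break → 8 h 48 min
Total: 8 h 12 min + 9 h 46 min + 8 h 24 min + 7 h 7 min + 8 h 48 min = 42 h 17 min.

42.28 hours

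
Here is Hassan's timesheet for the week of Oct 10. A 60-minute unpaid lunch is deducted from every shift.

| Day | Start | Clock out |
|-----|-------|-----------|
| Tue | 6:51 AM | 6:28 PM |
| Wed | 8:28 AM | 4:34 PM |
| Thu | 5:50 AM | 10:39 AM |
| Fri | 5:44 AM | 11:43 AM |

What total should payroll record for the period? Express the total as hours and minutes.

26 h 31 min

Tue: 6:51 AM–6:28 PM = 11 h 37 min; less 60 min break → 10 h 37 min
Wed: 8:28 AM–4:34 PM = 8 h 6 min; less 60 min break → 7 h 6 min
Thu: 5:50 AM–10:39 AM = 4 h 49 min; less 60 min break → 3 h 49 min
Fri: 5:44 AM–11:43 AM = 5 h 59 min; less 60 min break → 4 h 59 min
Total: 10 h 37 min + 7 h 6 min + 3 h 49 min + 4 h 59 min = 26 h 31 min.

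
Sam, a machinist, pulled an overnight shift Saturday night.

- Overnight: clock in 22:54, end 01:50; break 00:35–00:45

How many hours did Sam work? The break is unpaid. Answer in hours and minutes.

2 h 46 min

Overnight: 22:54 → midnight = 1 h 6 min; midnight → 01:50 = 1 h 50 min; span 2 h 56 min; less 10 min break → 2 h 46 min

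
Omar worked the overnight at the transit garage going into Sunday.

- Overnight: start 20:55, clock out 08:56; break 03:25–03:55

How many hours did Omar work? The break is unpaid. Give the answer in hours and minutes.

Overnight: 20:55 → midnight = 3 h 5 min; midnight → 08:56 = 8 h 56 min; span 12 h 1 min; less 30 min break → 11 h 31 min

11 h 31 min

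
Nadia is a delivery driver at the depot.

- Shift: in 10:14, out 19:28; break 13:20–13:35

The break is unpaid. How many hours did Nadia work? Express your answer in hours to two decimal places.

8.98 hours

Shift: 10:14–19:28 = 9 h 14 min; less 15 min break → 8 h 59 min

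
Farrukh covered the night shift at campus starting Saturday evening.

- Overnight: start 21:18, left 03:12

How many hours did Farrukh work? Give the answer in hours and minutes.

5 h 54 min

Overnight: 21:18 → midnight = 2 h 42 min; midnight → 03:12 = 3 h 12 min; span 5 h 54 min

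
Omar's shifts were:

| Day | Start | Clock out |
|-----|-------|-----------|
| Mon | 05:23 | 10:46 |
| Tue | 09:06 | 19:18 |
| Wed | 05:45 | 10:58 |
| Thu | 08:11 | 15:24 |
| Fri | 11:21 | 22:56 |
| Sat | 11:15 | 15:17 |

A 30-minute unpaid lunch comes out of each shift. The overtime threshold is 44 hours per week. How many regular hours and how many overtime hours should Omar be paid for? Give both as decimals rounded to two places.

Regular 40.63 hours, overtime 0.00 hours

Mon: 05:23–10:46 = 5 h 23 min; less 30 min break → 4 h 53 min
Tue: 09:06–19:18 = 10 h 12 min; less 30 min break → 9 h 42 min
Wed: 05:45–10:58 = 5 h 13 min; less 30 min break → 4 h 43 min
Thu: 08:11–15:24 = 7 h 13 min; less 30 min break → 6 h 43 min
Fri: 11:21–22:56 = 11 h 35 min; less 30 min break → 11 h 5 min
Sat: 11:15–15:17 = 4 h 2 min; less 30 min break → 3 h 32 min
Total worked: 40 h 38 min = 40.63 h.
Threshold 44 h → overtime 0 h 0 min, regular 40 h 38 min.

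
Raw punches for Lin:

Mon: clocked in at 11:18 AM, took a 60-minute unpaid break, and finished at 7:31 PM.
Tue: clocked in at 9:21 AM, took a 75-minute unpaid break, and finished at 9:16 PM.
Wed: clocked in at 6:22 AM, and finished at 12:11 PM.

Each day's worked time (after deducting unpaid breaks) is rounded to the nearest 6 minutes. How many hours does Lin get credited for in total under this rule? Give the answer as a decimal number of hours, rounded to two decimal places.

Mon: 11:18 AM–7:31 PM = 8 h 13 min − 60 min = 7 h 13 min → rounds to 7 h 12 min
Tue: 9:21 AM–9:16 PM = 11 h 55 min − 75 min = 10 h 40 min → rounds to 10 h 42 min
Wed: 6:22 AM–12:11 PM = 5 h 49 min → rounds to 5 h 48 min
Total credited: 23 h 42 min.

23.70 hours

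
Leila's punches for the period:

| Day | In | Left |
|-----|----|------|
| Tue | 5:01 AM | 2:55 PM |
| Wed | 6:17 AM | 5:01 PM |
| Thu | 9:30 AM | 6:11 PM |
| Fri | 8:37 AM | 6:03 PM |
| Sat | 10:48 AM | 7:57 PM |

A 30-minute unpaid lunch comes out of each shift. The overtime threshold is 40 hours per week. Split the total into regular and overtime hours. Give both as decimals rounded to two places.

Regular 40.00 hours, overtime 5.40 hours

Tue: 5:01 AM–2:55 PM = 9 h 54 min; less 30 min break → 9 h 24 min
Wed: 6:17 AM–5:01 PM = 10 h 44 min; less 30 min break → 10 h 14 min
Thu: 9:30 AM–6:11 PM = 8 h 41 min; less 30 min break → 8 h 11 min
Fri: 8:37 AM–6:03 PM = 9 h 26 min; less 30 min break → 8 h 56 min
Sat: 10:48 AM–7:57 PM = 9 h 9 min; less 30 min break → 8 h 39 min
Total worked: 45 h 24 min = 45.40 h.
Threshold 40 h → overtime 5 h 24 min, regular 40 h 0 min.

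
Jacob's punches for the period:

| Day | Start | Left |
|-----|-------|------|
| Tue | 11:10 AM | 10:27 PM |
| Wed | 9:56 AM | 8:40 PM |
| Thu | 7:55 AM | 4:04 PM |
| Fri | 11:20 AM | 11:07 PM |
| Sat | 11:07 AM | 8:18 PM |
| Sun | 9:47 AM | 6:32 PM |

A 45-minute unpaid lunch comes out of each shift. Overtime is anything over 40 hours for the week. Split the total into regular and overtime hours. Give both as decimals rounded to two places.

Tue: 11:10 AM–10:27 PM = 11 h 17 min; less 45 min break → 10 h 32 min
Wed: 9:56 AM–8:40 PM = 10 h 44 min; less 45 min break → 9 h 59 min
Thu: 7:55 AM–4:04 PM = 8 h 9 min; less 45 min break → 7 h 24 min
Fri: 11:20 AM–11:07 PM = 11 h 47 min; less 45 min break → 11 h 2 min
Sat: 11:07 AM–8:18 PM = 9 h 11 min; less 45 min break → 8 h 26 min
Sun: 9:47 AM–6:32 PM = 8 h 45 min; less 45 min break → 8 h 0 min
Total worked: 55 h 23 min = 55.38 h.
Threshold 40 h → overtime 15 h 23 min, regular 40 h 0 min.

Regular 40.00 hours, overtime 15.38 hours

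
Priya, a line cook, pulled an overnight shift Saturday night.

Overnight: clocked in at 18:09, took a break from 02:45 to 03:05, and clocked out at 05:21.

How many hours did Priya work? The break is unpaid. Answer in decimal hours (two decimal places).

Overnight: 18:09 → midnight = 5 h 51 min; midnight → 05:21 = 5 h 21 min; span 11 h 12 min; less 20 min break → 10 h 52 min

10.87 hours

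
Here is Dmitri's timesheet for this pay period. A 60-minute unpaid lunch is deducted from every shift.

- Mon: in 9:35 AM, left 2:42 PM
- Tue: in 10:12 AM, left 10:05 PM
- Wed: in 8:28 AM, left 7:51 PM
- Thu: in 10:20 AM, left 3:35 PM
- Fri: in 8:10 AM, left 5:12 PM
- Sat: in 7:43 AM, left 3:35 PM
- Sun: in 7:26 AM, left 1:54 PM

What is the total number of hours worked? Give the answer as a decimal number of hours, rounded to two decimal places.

Mon: 9:35 AM–2:42 PM = 5 h 7 min; less 60 min break → 4 h 7 min
Tue: 10:12 AM–10:05 PM = 11 h 53 min; less 60 min break → 10 h 53 min
Wed: 8:28 AM–7:51 PM = 11 h 23 min; less 60 min break → 10 h 23 min
Thu: 10:20 AM–3:35 PM = 5 h 15 min; less 60 min break → 4 h 15 min
Fri: 8:10 AM–5:12 PM = 9 h 2 min; less 60 min break → 8 h 2 min
Sat: 7:43 AM–3:35 PM = 7 h 52 min; less 60 min break → 6 h 52 min
Sun: 7:26 AM–1:54 PM = 6 h 28 min; less 60 min break → 5 h 28 min
Total: 4 h 7 min + 10 h 53 min + 10 h 23 min + 4 h 15 min + 8 h 2 min + 6 h 52 min + 5 h 28 min = 50 h 0 min.

50.00 hours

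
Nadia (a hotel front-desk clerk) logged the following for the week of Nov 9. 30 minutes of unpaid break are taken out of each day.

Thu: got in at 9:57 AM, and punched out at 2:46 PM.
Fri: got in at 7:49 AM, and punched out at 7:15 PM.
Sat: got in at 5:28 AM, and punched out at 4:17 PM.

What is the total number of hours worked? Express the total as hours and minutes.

25 h 34 min

Thu: 9:57 AM–2:46 PM = 4 h 49 min; less 30 min break → 4 h 19 min
Fri: 7:49 AM–7:15 PM = 11 h 26 min; less 30 min break → 10 h 56 min
Sat: 5:28 AM–4:17 PM = 10 h 49 min; less 30 min break → 10 h 19 min
Total: 4 h 19 min + 10 h 56 min + 10 h 19 min = 25 h 34 min.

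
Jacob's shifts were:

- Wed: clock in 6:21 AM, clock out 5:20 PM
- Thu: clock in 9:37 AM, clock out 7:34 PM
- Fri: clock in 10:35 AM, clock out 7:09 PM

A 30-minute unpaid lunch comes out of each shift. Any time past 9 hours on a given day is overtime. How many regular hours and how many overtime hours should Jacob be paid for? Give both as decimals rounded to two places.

Wed: 6:21 AM–5:20 PM = 10 h 59 min; less 30 min break → 10 h 29 min
Thu: 9:37 AM–7:34 PM = 9 h 57 min; less 30 min break → 9 h 27 min
Fri: 10:35 AM–7:09 PM = 8 h 34 min; less 30 min break → 8 h 4 min
Wed reg 9 h 0 min / OT 1 h 29 min; Thu reg 9 h 0 min / OT 0 h 27 min; Fri reg 8 h 4 min / OT 0 h 0 min.
Totals: regular 26 h 4 min, overtime 1 h 56 min.

Regular 26.07 hours, overtime 1.93 hours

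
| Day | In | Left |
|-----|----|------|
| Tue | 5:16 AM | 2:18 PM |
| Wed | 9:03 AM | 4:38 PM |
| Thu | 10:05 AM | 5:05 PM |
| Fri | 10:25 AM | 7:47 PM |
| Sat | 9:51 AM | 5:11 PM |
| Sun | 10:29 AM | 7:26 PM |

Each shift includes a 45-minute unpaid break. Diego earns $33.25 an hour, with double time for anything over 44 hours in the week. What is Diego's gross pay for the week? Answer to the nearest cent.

Tue: 5:16 AM–2:18 PM = 9 h 2 min; less 45 min break → 8 h 17 min
Wed: 9:03 AM–4:38 PM = 7 h 35 min; less 45 min break → 6 h 50 min
Thu: 10:05 AM–5:05 PM = 7 h 0 min; less 45 min break → 6 h 15 min
Fri: 10:25 AM–7:47 PM = 9 h 22 min; less 45 min break → 8 h 37 min
Sat: 9:51 AM–5:11 PM = 7 h 20 min; less 45 min break → 6 h 35 min
Sun: 10:29 AM–7:26 PM = 8 h 57 min; less 45 min break → 8 h 12 min
Total worked: 44 h 46 min = 2686 min.
Regular 44 h 0 min = 2640 min at $33.25/h; overtime 0 h 46 min = 46 min at $66.50/h.
Pay = (2640 × $33.25 + 46 × $66.50) ÷ 60 = $1513.98.

$1513.98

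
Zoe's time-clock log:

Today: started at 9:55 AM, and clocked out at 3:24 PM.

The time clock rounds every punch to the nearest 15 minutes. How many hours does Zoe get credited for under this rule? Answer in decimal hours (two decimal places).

5.50 hours

Today: in 9:55 AM→10:00 AM, out 3:24 PM→3:30 PM; 5 h 30 min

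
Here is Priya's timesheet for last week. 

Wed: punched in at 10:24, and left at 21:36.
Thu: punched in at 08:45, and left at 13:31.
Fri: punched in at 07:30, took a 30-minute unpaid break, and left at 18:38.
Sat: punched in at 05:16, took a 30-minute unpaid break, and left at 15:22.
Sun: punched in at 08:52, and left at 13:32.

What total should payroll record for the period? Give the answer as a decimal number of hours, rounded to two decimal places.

40.87 hours

Wed: 10:24–21:36 = 11 h 12 min
Thu: 08:45–13:31 = 4 h 46 min
Fri: 07:30–18:38 = 11 h 8 min; less 30 min break → 10 h 38 min
Sat: 05:16–15:22 = 10 h 6 min; less 30 min break → 9 h 36 min
Sun: 08:52–13:32 = 4 h 40 min
Total: 11 h 12 min + 4 h 46 min + 10 h 38 min + 9 h 36 min + 4 h 40 min = 40 h 52 min.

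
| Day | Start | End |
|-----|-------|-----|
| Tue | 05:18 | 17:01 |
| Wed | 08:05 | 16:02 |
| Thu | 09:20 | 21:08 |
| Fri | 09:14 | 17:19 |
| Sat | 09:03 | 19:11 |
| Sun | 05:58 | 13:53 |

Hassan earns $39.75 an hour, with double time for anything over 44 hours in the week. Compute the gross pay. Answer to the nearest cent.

$2830.20

Tue: 05:18–17:01 = 11 h 43 min
Wed: 08:05–16:02 = 7 h 57 min
Thu: 09:20–21:08 = 11 h 48 min
Fri: 09:14–17:19 = 8 h 5 min
Sat: 09:03–19:11 = 10 h 8 min
Sun: 05:58–13:53 = 7 h 55 min
Total worked: 57 h 36 min = 3456 min.
Regular 44 h 0 min = 2640 min at $39.75/h; overtime 13 h 36 min = 816 min at $79.50/h.
Pay = (2640 × $39.75 + 816 × $79.50) ÷ 60 = $2830.20.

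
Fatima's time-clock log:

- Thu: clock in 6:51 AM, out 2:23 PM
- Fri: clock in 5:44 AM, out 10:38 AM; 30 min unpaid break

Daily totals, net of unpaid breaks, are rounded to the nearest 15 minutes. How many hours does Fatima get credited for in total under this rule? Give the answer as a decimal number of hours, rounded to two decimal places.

Thu: 6:51 AM–2:23 PM = 7 h 32 min → rounds to 7 h 30 min
Fri: 5:44 AM–10:38 AM = 4 h 54 min − 30 min = 4 h 24 min → rounds to 4 h 30 min
Total credited: 12 h 0 min.

12.00 hours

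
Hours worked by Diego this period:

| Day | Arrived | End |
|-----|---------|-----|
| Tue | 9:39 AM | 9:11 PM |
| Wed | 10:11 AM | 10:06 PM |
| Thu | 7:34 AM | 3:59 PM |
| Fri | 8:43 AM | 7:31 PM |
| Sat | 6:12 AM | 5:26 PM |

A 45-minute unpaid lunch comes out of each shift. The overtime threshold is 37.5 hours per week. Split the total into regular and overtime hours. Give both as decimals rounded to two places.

Tue: 9:39 AM–9:11 PM = 11 h 32 min; less 45 min break → 10 h 47 min
Wed: 10:11 AM–10:06 PM = 11 h 55 min; less 45 min break → 11 h 10 min
Thu: 7:34 AM–3:59 PM = 8 h 25 min; less 45 min break → 7 h 40 min
Fri: 8:43 AM–7:31 PM = 10 h 48 min; less 45 min break → 10 h 3 min
Sat: 6:12 AM–5:26 PM = 11 h 14 min; less 45 min break → 10 h 29 min
Total worked: 50 h 9 min = 50.15 h.
Threshold 37.5 h → overtime 12 h 39 min, regular 37 h 30 min.

Regular 37.50 hours, overtime 12.65 hours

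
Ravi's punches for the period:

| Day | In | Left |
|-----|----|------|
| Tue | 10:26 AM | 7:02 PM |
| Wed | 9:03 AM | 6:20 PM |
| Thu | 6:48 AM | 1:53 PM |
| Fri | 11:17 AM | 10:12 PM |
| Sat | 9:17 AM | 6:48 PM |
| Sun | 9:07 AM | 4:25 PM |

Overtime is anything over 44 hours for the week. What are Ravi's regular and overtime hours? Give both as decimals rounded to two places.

Regular 44.00 hours, overtime 8.70 hours

Tue: 10:26 AM–7:02 PM = 8 h 36 min
Wed: 9:03 AM–6:20 PM = 9 h 17 min
Thu: 6:48 AM–1:53 PM = 7 h 5 min
Fri: 11:17 AM–10:12 PM = 10 h 55 min
Sat: 9:17 AM–6:48 PM = 9 h 31 min
Sun: 9:07 AM–4:25 PM = 7 h 18 min
Total worked: 52 h 42 min = 52.70 h.
Threshold 44 h → overtime 8 h 42 min, regular 44 h 0 min.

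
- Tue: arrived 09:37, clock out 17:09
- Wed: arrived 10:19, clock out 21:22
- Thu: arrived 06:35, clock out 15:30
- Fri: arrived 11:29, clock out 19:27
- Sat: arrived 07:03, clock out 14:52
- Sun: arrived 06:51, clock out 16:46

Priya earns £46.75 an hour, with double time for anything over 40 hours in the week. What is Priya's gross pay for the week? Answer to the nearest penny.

£3104.20

Tue: 09:37–17:09 = 7 h 32 min
Wed: 10:19–21:22 = 11 h 3 min
Thu: 06:35–15:30 = 8 h 55 min
Fri: 11:29–19:27 = 7 h 58 min
Sat: 07:03–14:52 = 7 h 49 min
Sun: 06:51–16:46 = 9 h 55 min
Total worked: 53 h 12 min = 3192 min.
Regular 40 h 0 min = 2400 min at £46.75/h; overtime 13 h 12 min = 792 min at £93.50/h.
Pay = (2400 × £46.75 + 792 × £93.50) ÷ 60 = £3104.20.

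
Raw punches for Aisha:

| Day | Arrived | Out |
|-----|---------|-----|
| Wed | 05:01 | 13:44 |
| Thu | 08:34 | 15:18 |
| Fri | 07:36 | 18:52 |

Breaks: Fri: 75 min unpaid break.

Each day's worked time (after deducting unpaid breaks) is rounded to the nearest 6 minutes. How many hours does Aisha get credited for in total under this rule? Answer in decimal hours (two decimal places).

25.40 hours

Wed: 05:01–13:44 = 8 h 43 min → rounds to 8 h 42 min
Thu: 08:34–15:18 = 6 h 44 min → rounds to 6 h 42 min
Fri: 07:36–18:52 = 11 h 16 min − 75 min = 10 h 1 min → rounds to 10 h 0 min
Total credited: 25 h 24 min.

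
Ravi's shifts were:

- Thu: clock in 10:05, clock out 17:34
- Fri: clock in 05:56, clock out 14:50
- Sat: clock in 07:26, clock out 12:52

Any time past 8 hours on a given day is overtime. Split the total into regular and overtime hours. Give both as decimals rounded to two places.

Regular 20.92 hours, overtime 0.90 hours

Thu: 10:05–17:34 = 7 h 29 min
Fri: 05:56–14:50 = 8 h 54 min
Sat: 07:26–12:52 = 5 h 26 min
Thu reg 7 h 29 min / OT 0 h 0 min; Fri reg 8 h 0 min / OT 0 h 54 min; Sat reg 5 h 26 min / OT 0 h 0 min.
Totals: regular 20 h 55 min, overtime 0 h 54 min.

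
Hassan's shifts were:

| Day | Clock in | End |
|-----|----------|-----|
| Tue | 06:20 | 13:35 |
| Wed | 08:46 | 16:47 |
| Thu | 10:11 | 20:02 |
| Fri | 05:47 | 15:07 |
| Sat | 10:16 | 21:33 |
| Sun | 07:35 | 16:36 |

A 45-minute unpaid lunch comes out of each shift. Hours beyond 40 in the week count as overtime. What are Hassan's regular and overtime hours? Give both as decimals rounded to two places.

Regular 40.00 hours, overtime 10.25 hours

Tue: 06:20–13:35 = 7 h 15 min; less 45 min break → 6 h 30 min
Wed: 08:46–16:47 = 8 h 1 min; less 45 min break → 7 h 16 min
Thu: 10:11–20:02 = 9 h 51 min; less 45 min break → 9 h 6 min
Fri: 05:47–15:07 = 9 h 20 min; less 45 min break → 8 h 35 min
Sat: 10:16–21:33 = 11 h 17 min; less 45 min break → 10 h 32 min
Sun: 07:35–16:36 = 9 h 1 min; less 45 min break → 8 h 16 min
Total worked: 50 h 15 min = 50.25 h.
Threshold 40 h → overtime 10 h 15 min, regular 40 h 0 min.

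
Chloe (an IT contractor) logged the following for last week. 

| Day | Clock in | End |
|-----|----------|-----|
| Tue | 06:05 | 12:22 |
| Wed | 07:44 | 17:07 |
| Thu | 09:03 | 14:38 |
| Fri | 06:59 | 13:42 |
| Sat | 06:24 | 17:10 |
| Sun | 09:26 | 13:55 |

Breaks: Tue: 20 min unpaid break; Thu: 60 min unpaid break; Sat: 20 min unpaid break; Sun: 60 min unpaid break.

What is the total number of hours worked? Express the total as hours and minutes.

Tue: 06:05–12:22 = 6 h 17 min; less 20 min break → 5 h 57 min
Wed: 07:44–17:07 = 9 h 23 min
Thu: 09:03–14:38 = 5 h 35 min; less 60 min break → 4 h 35 min
Fri: 06:59–13:42 = 6 h 43 min
Sat: 06:24–17:10 = 10 h 46 min; less 20 min break → 10 h 26 min
Sun: 09:26–13:55 = 4 h 29 min; less 60 min break → 3 h 29 min
Total: 5 h 57 min + 9 h 23 min + 4 h 35 min + 6 h 43 min + 10 h 26 min + 3 h 29 min = 40 h 33 min.

40 h 33 min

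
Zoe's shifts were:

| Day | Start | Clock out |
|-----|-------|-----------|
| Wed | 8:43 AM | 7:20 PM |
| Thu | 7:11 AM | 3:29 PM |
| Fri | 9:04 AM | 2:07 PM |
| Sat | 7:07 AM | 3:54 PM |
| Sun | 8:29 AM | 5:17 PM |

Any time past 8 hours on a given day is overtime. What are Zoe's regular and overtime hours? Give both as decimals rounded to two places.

Regular 37.05 hours, overtime 4.50 hours

Wed: 8:43 AM–7:20 PM = 10 h 37 min
Thu: 7:11 AM–3:29 PM = 8 h 18 min
Fri: 9:04 AM–2:07 PM = 5 h 3 min
Sat: 7:07 AM–3:54 PM = 8 h 47 min
Sun: 8:29 AM–5:17 PM = 8 h 48 min
Wed reg 8 h 0 min / OT 2 h 37 min; Thu reg 8 h 0 min / OT 0 h 18 min; Fri reg 5 h 3 min / OT 0 h 0 min; Sat reg 8 h 0 min / OT 0 h 47 min; Sun reg 8 h 0 min / OT 0 h 48 min.
Totals: regular 37 h 3 min, overtime 4 h 30 min.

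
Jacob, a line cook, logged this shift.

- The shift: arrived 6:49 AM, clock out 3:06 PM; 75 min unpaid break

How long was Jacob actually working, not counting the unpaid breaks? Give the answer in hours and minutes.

7 h 2 min

The shift: 6:49 AM–3:06 PM = 8 h 17 min; less 75 min break → 7 h 2 min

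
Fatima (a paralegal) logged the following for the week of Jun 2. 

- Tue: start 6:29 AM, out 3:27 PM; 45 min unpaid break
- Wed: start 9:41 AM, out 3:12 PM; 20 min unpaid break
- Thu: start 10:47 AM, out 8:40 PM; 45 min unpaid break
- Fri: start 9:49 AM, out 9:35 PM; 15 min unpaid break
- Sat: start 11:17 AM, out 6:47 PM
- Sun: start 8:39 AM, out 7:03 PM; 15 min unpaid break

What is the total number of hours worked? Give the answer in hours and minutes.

Tue: 6:29 AM–3:27 PM = 8 h 58 min; less 45 min break → 8 h 13 min
Wed: 9:41 AM–3:12 PM = 5 h 31 min; less 20 min break → 5 h 11 min
Thu: 10:47 AM–8:40 PM = 9 h 53 min; less 45 min break → 9 h 8 min
Fri: 9:49 AM–9:35 PM = 11 h 46 min; less 15 min break → 11 h 31 min
Sat: 11:17 AM–6:47 PM = 7 h 30 min
Sun: 8:39 AM–7:03 PM = 10 h 24 min; less 15 min break → 10 h 9 min
Total: 8 h 13 min + 5 h 11 min + 9 h 8 min + 11 h 31 min + 7 h 30 min + 10 h 9 min = 51 h 42 min.

51 h 42 min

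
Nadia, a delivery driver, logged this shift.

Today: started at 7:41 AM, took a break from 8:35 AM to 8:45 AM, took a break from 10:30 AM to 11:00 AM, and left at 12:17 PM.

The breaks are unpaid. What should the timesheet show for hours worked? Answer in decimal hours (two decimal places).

3.93 hours

Today: 7:41 AM–12:17 PM = 4 h 36 min; less 40 min break → 3 h 56 min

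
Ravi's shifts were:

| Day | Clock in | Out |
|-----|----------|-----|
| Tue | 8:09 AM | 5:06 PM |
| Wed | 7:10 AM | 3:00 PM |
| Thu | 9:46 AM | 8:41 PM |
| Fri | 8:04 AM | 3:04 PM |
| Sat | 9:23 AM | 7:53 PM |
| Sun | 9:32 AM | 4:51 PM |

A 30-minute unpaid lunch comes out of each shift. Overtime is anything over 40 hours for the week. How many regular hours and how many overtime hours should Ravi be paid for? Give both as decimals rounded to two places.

Tue: 8:09 AM–5:06 PM = 8 h 57 min; less 30 min break → 8 h 27 min
Wed: 7:10 AM–3:00 PM = 7 h 50 min; less 30 min break → 7 h 20 min
Thu: 9:46 AM–8:41 PM = 10 h 55 min; less 30 min break → 10 h 25 min
Fri: 8:04 AM–3:04 PM = 7 h 0 min; less 30 min break → 6 h 30 min
Sat: 9:23 AM–7:53 PM = 10 h 30 min; less 30 min break → 10 h 0 min
Sun: 9:32 AM–4:51 PM = 7 h 19 min; less 30 min break → 6 h 49 min
Total worked: 49 h 31 min = 49.52 h.
Threshold 40 h → overtime 9 h 31 min, regular 40 h 0 min.

Regular 40.00 hours, overtime 9.52 hours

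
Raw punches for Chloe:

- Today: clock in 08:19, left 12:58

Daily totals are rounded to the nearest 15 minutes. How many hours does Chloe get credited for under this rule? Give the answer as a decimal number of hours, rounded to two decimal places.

Today: 08:19–12:58 = 4 h 39 min → rounds to 4 h 45 min

4.75 hours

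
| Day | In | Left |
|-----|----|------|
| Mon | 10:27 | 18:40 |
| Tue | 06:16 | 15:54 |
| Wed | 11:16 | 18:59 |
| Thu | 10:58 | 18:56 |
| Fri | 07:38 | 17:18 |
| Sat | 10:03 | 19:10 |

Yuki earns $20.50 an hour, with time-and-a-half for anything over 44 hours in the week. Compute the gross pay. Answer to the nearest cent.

$1157.74

Mon: 10:27–18:40 = 8 h 13 min
Tue: 06:16–15:54 = 9 h 38 min
Wed: 11:16–18:59 = 7 h 43 min
Thu: 10:58–18:56 = 7 h 58 min
Fri: 07:38–17:18 = 9 h 40 min
Sat: 10:03–19:10 = 9 h 7 min
Total worked: 52 h 19 min = 3139 min.
Regular 44 h 0 min = 2640 min at $20.50/h; overtime 8 h 19 min = 499 min at $30.75/h.
Pay = (2640 × $20.50 + 499 × $30.75) ÷ 60 = $1157.74.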